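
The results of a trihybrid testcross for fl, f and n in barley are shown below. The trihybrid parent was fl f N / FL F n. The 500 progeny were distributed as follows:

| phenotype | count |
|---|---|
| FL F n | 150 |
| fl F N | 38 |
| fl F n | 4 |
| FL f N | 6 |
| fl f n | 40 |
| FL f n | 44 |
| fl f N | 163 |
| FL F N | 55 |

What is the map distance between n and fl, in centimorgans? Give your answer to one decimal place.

The two rarest classes, FL f N and fl F n, are the double crossovers. Comparing them with the parentals, only the fl allele has switched, so fl is the middle locus and the order is n – fl – f.
Crossovers in the n–fl interval produce the single-crossover classes fl f n and FL F N (40 + 55 = 95) plus the double crossovers (10).
RF(n–fl) = (95 + 10) / 500 = 105/500 = 0.2100 → 21.0 centimorgans.

21.0 centimorgans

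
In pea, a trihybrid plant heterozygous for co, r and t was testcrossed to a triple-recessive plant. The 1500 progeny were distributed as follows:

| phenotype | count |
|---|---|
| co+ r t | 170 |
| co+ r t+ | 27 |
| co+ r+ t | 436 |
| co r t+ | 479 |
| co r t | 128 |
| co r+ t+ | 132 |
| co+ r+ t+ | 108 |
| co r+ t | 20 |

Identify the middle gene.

The two most frequent reciprocal classes, co r t+ and co+ r+ t, are the parental types, so the F1 was co r t+ / co+ r+ t.
The two rarest classes, co+ r t+ and co r+ t, are the double crossovers. Comparing them with the parentals, only the co allele has switched, so co is the middle locus and the order is r – co – t.

co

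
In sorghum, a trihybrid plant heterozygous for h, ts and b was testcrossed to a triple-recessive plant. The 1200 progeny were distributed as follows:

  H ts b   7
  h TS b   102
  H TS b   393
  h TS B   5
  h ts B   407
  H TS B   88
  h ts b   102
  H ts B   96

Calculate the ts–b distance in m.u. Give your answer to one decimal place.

The two most frequent reciprocal classes, H TS b and h ts B, are the parental types, so the F1 was H TS b / h ts B.
The two rarest classes, H ts b and h TS B, are the double crossovers. Comparing them with the parentals, only the ts allele has switched, so ts is the middle locus and the order is b – ts – h.
Crossovers in the b–ts interval produce the single-crossover classes H TS B and h ts b (88 + 102 = 190) plus the double crossovers (12).
RF(b–ts) = (190 + 12) / 1200 = 202/1200 = 0.1683 → 16.8 m.u.

16.8 m.u.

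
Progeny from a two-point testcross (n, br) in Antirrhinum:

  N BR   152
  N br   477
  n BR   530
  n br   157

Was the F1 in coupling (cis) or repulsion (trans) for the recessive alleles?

trans

The two most frequent classes are N br (477) and n BR (530); these are the parental (non-recombinant) types.
So the F1 carried N br on one chromosome and n BR on the other — the recessive alleles are on opposite chromosomes (trans / repulsion).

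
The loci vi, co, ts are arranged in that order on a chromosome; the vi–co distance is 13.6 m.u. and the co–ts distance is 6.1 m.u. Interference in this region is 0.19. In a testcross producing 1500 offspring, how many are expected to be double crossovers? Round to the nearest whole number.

10

Map distances give recombination frequencies of 0.136 and 0.061 for the two intervals.
With interference 0.19 (so coincidence = 0.81), expected double-crossover frequency = 0.136 × 0.061 × 0.81 = 0.00672.
Expected number = 0.00672 × 1500 = 10.08 ≈ 10.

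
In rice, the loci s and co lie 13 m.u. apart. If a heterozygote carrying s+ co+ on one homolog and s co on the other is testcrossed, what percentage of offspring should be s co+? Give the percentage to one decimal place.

6.5%

A map distance of 13 m.u. corresponds to a recombination frequency of 0.130.
The F1 is s+ co+ / s co, so s co+ is a recombinant gamete class with expected frequency r/2 = 0.130/2 = 0.0650.
That is 0.0650 = 6.5% of the progeny.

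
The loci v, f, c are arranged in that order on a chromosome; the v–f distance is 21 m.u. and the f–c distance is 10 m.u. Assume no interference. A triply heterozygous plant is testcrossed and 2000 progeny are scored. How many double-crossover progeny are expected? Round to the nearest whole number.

Map distances give recombination frequencies of 0.210 and 0.100 for the two intervals.
With no interference, expected double-crossover frequency = 0.210 × 0.100 = 0.02100.
Expected number = 0.02100 × 2000 = 42.00 ≈ 42.

42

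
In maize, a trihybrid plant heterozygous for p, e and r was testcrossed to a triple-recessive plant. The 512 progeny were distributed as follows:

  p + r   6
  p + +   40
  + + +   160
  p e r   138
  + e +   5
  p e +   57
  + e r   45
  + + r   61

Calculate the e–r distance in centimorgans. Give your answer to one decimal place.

25.2 centimorgans

The two most frequent reciprocal classes, p e r and + + +, are the parental types, so the F1 was p e r / + + +.
The two rarest classes, p + r and + e +, are the double crossovers. Comparing them with the parentals, only the e allele has switched, so e is the middle locus and the order is r – e – p.
Crossovers in the r–e interval produce the single-crossover classes p e + and + + r (57 + 61 = 118) plus the double crossovers (11).
RF(r–e) = (118 + 11) / 512 = 129/512 = 0.2520 → 25.2 centimorgans.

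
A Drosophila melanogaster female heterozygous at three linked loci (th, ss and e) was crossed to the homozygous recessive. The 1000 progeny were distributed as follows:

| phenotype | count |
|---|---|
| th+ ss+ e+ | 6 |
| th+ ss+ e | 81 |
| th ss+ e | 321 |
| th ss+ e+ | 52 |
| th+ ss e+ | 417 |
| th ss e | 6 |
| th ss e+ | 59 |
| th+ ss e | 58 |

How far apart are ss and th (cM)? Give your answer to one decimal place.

15.2 cM

The two most frequent reciprocal classes, th ss+ e and th+ ss e+, are the parental types, so the F1 was th ss+ e / th+ ss e+.
The two rarest classes, th ss e and th+ ss+ e+, are the double crossovers. Comparing them with the parentals, only the ss allele has switched, so ss is the middle locus and the order is e – ss – th.
Crossovers in the ss–th interval produce the single-crossover classes th+ ss+ e and th ss e+ (81 + 59 = 140) plus the double crossovers (12).
RF(ss–th) = (140 + 12) / 1000 = 152/1000 = 0.1520 → 15.2 cM.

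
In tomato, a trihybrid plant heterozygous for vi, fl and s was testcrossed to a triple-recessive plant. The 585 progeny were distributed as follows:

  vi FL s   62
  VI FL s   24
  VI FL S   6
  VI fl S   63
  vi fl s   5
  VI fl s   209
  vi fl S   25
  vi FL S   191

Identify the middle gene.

The two most frequent reciprocal classes, VI fl s and vi FL S, are the parental types, so the F1 was VI fl s / vi FL S.
The two rarest classes, vi fl s and VI FL S, are the double crossovers. Comparing them with the parentals, only the vi allele has switched, so vi is the middle locus and the order is fl – vi – s.

vi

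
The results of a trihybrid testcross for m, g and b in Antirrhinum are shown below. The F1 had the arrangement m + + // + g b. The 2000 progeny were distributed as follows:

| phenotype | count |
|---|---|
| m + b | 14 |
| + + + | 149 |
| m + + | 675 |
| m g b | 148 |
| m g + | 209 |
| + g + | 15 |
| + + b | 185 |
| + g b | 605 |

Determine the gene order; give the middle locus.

The two rarest classes, m + b and + g +, are the double crossovers. Comparing them with the parentals, only the b allele has switched, so b is the middle locus and the order is g – b – m.

b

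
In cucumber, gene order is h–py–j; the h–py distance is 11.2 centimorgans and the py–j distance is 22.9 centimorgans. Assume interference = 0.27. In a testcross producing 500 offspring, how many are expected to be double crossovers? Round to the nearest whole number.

9

Map distances give recombination frequencies of 0.112 and 0.229 for the two intervals.
With interference 0.27 (so coincidence = 0.73), expected double-crossover frequency = 0.112 × 0.229 × 0.73 = 0.01872.
Expected number = 0.01872 × 500 = 9.36 ≈ 9.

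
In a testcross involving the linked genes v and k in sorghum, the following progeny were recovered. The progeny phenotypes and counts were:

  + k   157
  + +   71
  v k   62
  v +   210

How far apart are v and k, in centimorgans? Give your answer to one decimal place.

26.6 centimorgans

The two most frequent classes, + k (157) and v + (210), are the parental types, so the F1 was + k / v +.
The recombinant classes are + + and v k: 71 + 62 = 133.
Recombination frequency = 133/500 = 0.2660 ≈ 26.6%, i.e. 26.6 centimorgans.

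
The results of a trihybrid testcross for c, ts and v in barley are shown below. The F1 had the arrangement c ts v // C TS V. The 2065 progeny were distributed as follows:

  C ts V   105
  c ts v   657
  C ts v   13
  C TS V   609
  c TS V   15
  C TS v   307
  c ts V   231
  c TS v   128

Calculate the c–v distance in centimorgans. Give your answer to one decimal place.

The two rarest classes, C ts v and c TS V, are the double crossovers. Comparing them with the parentals, only the c allele has switched, so c is the middle locus and the order is ts – c – v.
Crossovers in the c–v interval produce the single-crossover classes c ts V and C TS v (231 + 307 = 538) plus the double crossovers (28).
RF(c–v) = (538 + 28) / 2065 = 566/2065 = 0.2741 → 27.4 centimorgans.

27.4 centimorgans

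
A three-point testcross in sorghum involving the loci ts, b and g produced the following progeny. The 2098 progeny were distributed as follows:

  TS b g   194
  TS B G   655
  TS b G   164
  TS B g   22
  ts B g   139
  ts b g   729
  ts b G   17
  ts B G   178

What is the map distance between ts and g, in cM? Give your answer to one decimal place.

19.6 cM

The two most frequent reciprocal classes, ts b g and TS B G, are the parental types, so the F1 was ts b g / TS B G.
The two rarest classes, ts b G and TS B g, are the double crossovers. Comparing them with the parentals, only the g allele has switched, so g is the middle locus and the order is ts – g – b.
Crossovers in the ts–g interval produce the single-crossover classes TS b g and ts B G (194 + 178 = 372) plus the double crossovers (39).
RF(ts–g) = (372 + 39) / 2098 = 411/2098 = 0.1959 → 19.6 cM.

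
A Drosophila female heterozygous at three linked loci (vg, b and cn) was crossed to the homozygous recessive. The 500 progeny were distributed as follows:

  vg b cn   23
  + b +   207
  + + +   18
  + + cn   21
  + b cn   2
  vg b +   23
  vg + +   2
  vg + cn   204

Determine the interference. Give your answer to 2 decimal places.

The two most frequent reciprocal classes, + b + and vg + cn, are the parental types, so the F1 was + b + / vg + cn.
The two rarest classes, + b cn and vg + +, are the double crossovers. Comparing them with the parentals, only the cn allele has switched, so cn is the middle locus and the order is b – cn – vg.
b–cn: (41 + 4)/500 = 0.0900; cn–vg: (44 + 4)/500 = 0.0960.
Expected DCO frequency = 0.0900 × 0.0960 ≈ 0.00864; observed = 4/500 ≈ 0.00800.
Coefficient of coincidence = 0.00800/0.00864 ≈ 0.93; interference = 1 − 0.93 = 0.07.

0.07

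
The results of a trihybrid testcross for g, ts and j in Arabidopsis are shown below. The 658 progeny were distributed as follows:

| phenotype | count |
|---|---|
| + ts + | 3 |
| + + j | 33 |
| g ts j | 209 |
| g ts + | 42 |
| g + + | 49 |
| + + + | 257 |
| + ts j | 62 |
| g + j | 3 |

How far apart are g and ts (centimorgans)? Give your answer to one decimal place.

17.8 centimorgans

The two most frequent reciprocal classes, g ts j and + + +, are the parental types, so the F1 was g ts j / + + +.
The two rarest classes, g + j and + ts +, are the double crossovers. Comparing them with the parentals, only the ts allele has switched, so ts is the middle locus and the order is j – ts – g.
Crossovers in the ts–g interval produce the single-crossover classes + ts j and g + + (62 + 49 = 111) plus the double crossovers (6).
RF(ts–g) = (111 + 6) / 658 = 117/658 = 0.1778 → 17.8 centimorgans.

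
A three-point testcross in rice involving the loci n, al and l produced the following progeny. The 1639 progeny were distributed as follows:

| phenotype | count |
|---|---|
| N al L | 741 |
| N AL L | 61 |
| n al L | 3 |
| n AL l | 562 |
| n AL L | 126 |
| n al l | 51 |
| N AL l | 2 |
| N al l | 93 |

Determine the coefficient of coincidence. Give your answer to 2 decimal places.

0.31

The two most frequent reciprocal classes, N al L and n AL l, are the parental types, so the F1 was N al L / n AL l.
The two rarest classes, n al L and N AL l, are the double crossovers. Comparing them with the parentals, only the n allele has switched, so n is the middle locus and the order is l – n – al.
l–n: (219 + 5)/1639 = 0.1367; n–al: (112 + 5)/1639 = 0.0714.
Expected DCO frequency = 0.1367 × 0.0714 ≈ 0.00976; observed = 5/1639 ≈ 0.00305.
Coefficient of coincidence = 0.00305/0.00976 ≈ 0.31.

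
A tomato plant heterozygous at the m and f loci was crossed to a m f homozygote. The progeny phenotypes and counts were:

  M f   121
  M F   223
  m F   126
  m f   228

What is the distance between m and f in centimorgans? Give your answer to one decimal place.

35.4 centimorgans

The two most frequent classes, M F (223) and m f (228), are the parental types, so the F1 was M F / m f.
The recombinant classes are M f and m F: 121 + 126 = 247.
Recombination frequency = 247/698 = 0.3539 ≈ 35.4%, i.e. 35.4 centimorgans.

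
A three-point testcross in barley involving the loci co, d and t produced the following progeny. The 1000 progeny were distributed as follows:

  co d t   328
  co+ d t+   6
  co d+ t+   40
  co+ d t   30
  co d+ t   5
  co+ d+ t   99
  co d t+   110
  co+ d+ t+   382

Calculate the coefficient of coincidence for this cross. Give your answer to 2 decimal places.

0.62

The two most frequent reciprocal classes, co d t and co+ d+ t+, are the parental types, so the F1 was co d t / co+ d+ t+.
The two rarest classes, co d+ t and co+ d t+, are the double crossovers. Comparing them with the parentals, only the d allele has switched, so d is the middle locus and the order is t – d – co.
t–d: (209 + 11)/1000 = 0.2200; d–co: (70 + 11)/1000 = 0.0810.
Expected DCO frequency = 0.2200 × 0.0810 ≈ 0.01782; observed = 11/1000 ≈ 0.01100.
Coefficient of coincidence = 0.01100/0.01782 ≈ 0.62.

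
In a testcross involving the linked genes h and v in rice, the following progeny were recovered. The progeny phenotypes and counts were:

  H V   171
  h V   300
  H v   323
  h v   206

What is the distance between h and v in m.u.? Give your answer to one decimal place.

The two most frequent classes, H v (323) and h V (300), are the parental types, so the F1 was H v / h V.
The recombinant classes are H V and h v: 171 + 206 = 377.
Recombination frequency = 377/1000 = 0.3770 ≈ 37.7%, i.e. 37.7 m.u.

37.7 m.u.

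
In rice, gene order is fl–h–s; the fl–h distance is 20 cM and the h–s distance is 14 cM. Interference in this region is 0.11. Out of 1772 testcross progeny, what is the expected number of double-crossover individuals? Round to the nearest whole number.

Map distances give recombination frequencies of 0.200 and 0.140 for the two intervals.
With interference 0.11 (so coincidence = 0.89), expected double-crossover frequency = 0.200 × 0.140 × 0.89 = 0.02492.
Expected number = 0.02492 × 1772 = 44.16 ≈ 44.

44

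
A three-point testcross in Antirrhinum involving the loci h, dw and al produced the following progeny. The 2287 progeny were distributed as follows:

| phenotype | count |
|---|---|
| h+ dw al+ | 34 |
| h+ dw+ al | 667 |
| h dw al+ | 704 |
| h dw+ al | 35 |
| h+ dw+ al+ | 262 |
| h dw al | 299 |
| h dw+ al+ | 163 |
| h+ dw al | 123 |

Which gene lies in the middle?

The two most frequent reciprocal classes, h+ dw+ al and h dw al+, are the parental types, so the F1 was h+ dw+ al / h dw al+.
The two rarest classes, h dw+ al and h+ dw al+, are the double crossovers. Comparing them with the parentals, only the h allele has switched, so h is the middle locus and the order is dw – h – al.

h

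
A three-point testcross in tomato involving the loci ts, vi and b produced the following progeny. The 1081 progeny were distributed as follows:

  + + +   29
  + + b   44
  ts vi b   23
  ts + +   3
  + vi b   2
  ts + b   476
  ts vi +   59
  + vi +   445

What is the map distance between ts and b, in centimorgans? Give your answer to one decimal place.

10.0 centimorgans

The two most frequent reciprocal classes, ts + b and + vi +, are the parental types, so the F1 was ts + b / + vi +.
The two rarest classes, ts + + and + vi b, are the double crossovers. Comparing them with the parentals, only the b allele has switched, so b is the middle locus and the order is vi – b – ts.
Crossovers in the b–ts interval produce the single-crossover classes + + b and ts vi + (44 + 59 = 103) plus the double crossovers (5).
RF(b–ts) = (103 + 5) / 1081 = 108/1081 = 0.0999 → 10.0 centimorgans.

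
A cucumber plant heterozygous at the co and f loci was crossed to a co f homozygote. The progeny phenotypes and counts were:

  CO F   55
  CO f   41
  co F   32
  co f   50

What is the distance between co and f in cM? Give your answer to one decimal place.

The two most frequent classes, CO F (55) and co f (50), are the parental types, so the F1 was CO F / co f.
The recombinant classes are CO f and co F: 41 + 32 = 73.
Recombination frequency = 73/178 = 0.4101 ≈ 41.0%, i.e. 41.0 cM.

41.0 cM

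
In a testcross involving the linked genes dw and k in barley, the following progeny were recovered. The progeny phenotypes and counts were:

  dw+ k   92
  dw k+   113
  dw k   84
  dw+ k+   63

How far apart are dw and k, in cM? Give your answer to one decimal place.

The two most frequent classes, dw+ k (92) and dw k+ (113), are the parental types, so the F1 was dw+ k / dw k+.
The recombinant classes are dw+ k+ and dw k: 63 + 84 = 147.
Recombination frequency = 147/352 = 0.4176 ≈ 41.8%, i.e. 41.8 cM.

41.8 cM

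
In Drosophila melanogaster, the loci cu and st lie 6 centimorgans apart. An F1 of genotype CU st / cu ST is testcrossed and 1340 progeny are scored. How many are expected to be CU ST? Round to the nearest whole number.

40

A map distance of 6 centimorgans corresponds to a recombination frequency of 0.060.
The F1 is CU st / cu ST, so CU ST is a recombinant gamete class with expected frequency r/2 = 0.060/2 = 0.0300.
Expected number = 0.0300 × 1340 = 40.20 ≈ 40.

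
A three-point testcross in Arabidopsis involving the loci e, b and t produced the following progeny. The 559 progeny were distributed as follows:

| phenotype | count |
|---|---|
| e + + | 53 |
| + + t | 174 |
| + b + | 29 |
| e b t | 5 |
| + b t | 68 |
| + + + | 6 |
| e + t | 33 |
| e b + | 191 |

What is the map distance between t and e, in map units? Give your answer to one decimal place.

13.1 map units

The two most frequent reciprocal classes, e b + and + + t, are the parental types, so the F1 was e b + / + + t.
The two rarest classes, e b t and + + +, are the double crossovers. Comparing them with the parentals, only the t allele has switched, so t is the middle locus and the order is b – t – e.
Crossovers in the t–e interval produce the single-crossover classes + b + and e + t (29 + 33 = 62) plus the double crossovers (11).
RF(t–e) = (62 + 11) / 559 = 73/559 = 0.1306 → 13.1 map units.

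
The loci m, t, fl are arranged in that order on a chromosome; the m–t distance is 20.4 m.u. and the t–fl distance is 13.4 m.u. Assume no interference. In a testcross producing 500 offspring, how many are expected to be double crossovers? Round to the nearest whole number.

14

Map distances give recombination frequencies of 0.204 and 0.134 for the two intervals.
With no interference, expected double-crossover frequency = 0.204 × 0.134 = 0.02734.
Expected number = 0.02734 × 500 = 13.67 ≈ 14.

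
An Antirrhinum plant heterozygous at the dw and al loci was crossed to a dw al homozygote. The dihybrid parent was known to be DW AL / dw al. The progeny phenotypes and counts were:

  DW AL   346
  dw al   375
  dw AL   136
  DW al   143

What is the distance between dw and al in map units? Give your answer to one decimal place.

The recombinant classes are DW al and dw AL: 143 + 136 = 279.
Recombination frequency = 279/1000 = 0.2790 ≈ 27.9%, i.e. 27.9 map units.

27.9 map units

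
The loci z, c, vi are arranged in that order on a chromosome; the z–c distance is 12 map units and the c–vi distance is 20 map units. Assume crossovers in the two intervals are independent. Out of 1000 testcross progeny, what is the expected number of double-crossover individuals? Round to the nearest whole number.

Map distances give recombination frequencies of 0.120 and 0.200 for the two intervals.
With no interference, expected double-crossover frequency = 0.120 × 0.200 = 0.02400.
Expected number = 0.02400 × 1000 = 24.00 ≈ 24.

24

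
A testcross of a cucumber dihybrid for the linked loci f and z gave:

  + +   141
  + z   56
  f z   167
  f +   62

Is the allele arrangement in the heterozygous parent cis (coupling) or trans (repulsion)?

The two most frequent classes are + + (141) and f z (167); these are the parental (non-recombinant) types.
So the F1 carried + + on one chromosome and f z on the other — the recessive alleles are on the same chromosome (cis / coupling).

cis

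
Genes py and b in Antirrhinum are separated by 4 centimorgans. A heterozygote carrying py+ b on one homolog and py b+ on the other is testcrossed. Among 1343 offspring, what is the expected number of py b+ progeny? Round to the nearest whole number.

645

A map distance of 4 centimorgans corresponds to a recombination frequency of 0.040.
The F1 is py+ b / py b+, so py b+ is a parental gamete class with expected frequency (1 − r)/2 = 0.960/2 = 0.4800.
Expected number = 0.4800 × 1343 = 644.64 ≈ 645.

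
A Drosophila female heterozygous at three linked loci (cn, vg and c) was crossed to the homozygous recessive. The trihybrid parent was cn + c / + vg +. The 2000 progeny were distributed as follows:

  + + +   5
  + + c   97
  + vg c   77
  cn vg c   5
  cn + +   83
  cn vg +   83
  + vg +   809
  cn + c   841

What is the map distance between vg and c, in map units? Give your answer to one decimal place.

The two rarest classes, cn vg c and + + +, are the double crossovers. Comparing them with the parentals, only the vg allele has switched, so vg is the middle locus and the order is cn – vg – c.
Crossovers in the vg–c interval produce the single-crossover classes cn + + and + vg c (83 + 77 = 160) plus the double crossovers (10).
RF(vg–c) = (160 + 10) / 2000 = 170/2000 = 0.0850 → 8.5 map units.

8.5 map units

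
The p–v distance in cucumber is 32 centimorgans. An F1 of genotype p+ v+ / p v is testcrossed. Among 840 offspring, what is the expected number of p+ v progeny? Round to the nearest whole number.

134

A map distance of 32 centimorgans corresponds to a recombination frequency of 0.320.
The F1 is p+ v+ / p v, so p+ v is a recombinant gamete class with expected frequency r/2 = 0.320/2 = 0.1600.
Expected number = 0.1600 × 840 = 134.40 ≈ 134.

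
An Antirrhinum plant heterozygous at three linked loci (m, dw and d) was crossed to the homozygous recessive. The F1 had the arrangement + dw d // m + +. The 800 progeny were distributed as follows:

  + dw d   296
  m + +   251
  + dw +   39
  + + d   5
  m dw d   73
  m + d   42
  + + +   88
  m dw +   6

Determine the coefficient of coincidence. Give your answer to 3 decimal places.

0.556

The two rarest classes, + + d and m dw +, are the double crossovers. Comparing them with the parentals, only the dw allele has switched, so dw is the middle locus and the order is d – dw – m.
d–dw: (81 + 11)/800 = 0.1150; dw–m: (161 + 11)/800 = 0.2150.
Expected DCO frequency = 0.1150 × 0.2150 ≈ 0.02473; observed = 11/800 ≈ 0.01375.
Coefficient of coincidence = 0.01375/0.02473 ≈ 0.556.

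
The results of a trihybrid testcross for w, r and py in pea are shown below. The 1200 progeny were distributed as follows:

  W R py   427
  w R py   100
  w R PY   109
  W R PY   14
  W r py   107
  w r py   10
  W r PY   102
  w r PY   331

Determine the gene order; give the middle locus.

py

The two most frequent reciprocal classes, w r PY and W R py, are the parental types, so the F1 was w r PY / W R py.
The two rarest classes, w r py and W R PY, are the double crossovers. Comparing them with the parentals, only the py allele has switched, so py is the middle locus and the order is r – py – w.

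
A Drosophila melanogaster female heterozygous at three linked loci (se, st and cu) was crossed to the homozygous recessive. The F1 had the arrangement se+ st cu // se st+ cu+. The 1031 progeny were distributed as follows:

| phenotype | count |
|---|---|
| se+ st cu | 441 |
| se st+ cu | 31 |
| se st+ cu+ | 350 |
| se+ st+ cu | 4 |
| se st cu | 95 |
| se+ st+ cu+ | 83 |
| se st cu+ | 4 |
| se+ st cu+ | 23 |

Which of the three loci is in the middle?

The two rarest classes, se+ st+ cu and se st cu+, are the double crossovers. Comparing them with the parentals, only the st allele has switched, so st is the middle locus and the order is se – st – cu.

st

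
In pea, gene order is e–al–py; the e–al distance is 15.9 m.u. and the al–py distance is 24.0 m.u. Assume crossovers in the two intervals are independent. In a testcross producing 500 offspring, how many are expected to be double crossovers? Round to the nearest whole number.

Map distances give recombination frequencies of 0.159 and 0.240 for the two intervals.
With no interference, expected double-crossover frequency = 0.159 × 0.240 = 0.03816.
Expected number = 0.03816 × 500 = 19.08 ≈ 19.

19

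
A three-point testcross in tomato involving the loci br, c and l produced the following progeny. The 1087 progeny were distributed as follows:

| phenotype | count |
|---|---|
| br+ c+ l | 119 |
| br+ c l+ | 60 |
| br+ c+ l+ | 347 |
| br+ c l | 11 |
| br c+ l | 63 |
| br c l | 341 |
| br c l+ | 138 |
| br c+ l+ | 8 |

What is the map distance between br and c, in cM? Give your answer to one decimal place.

The two most frequent reciprocal classes, br c l and br+ c+ l+, are the parental types, so the F1 was br c l / br+ c+ l+.
The two rarest classes, br+ c l and br c+ l+, are the double crossovers. Comparing them with the parentals, only the br allele has switched, so br is the middle locus and the order is c – br – l.
Crossovers in the c–br interval produce the single-crossover classes br c+ l and br+ c l+ (63 + 60 = 123) plus the double crossovers (19).
RF(c–br) = (123 + 19) / 1087 = 142/1087 = 0.1306 → 13.1 cM.

13.1 cM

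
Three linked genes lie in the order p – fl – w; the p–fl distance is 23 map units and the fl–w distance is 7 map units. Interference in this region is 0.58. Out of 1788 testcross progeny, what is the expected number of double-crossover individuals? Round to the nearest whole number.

Map distances give recombination frequencies of 0.230 and 0.070 for the two intervals.
With interference 0.58 (so coincidence = 0.42), expected double-crossover frequency = 0.230 × 0.070 × 0.42 = 0.00676.
Expected number = 0.00676 × 1788 = 12.09 ≈ 12.

12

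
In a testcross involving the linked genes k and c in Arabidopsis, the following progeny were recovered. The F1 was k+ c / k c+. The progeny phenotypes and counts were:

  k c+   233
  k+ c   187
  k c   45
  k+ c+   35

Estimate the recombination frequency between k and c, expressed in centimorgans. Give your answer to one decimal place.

The recombinant classes are k+ c+ and k c: 35 + 45 = 80.
Recombination frequency = 80/500 = 0.1600 ≈ 16.0%, i.e. 16.0 centimorgans.

16.0 centimorgans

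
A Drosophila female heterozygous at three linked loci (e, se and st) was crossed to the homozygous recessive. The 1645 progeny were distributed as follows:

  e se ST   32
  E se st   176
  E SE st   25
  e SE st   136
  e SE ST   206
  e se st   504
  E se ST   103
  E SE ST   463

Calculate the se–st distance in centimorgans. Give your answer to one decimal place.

The two most frequent reciprocal classes, e se st and E SE ST, are the parental types, so the F1 was e se st / E SE ST.
The two rarest classes, e se ST and E SE st, are the double crossovers. Comparing them with the parentals, only the st allele has switched, so st is the middle locus and the order is se – st – e.
Crossovers in the se–st interval produce the single-crossover classes e SE st and E se ST (136 + 103 = 239) plus the double crossovers (57).
RF(se–st) = (239 + 57) / 1645 = 296/1645 = 0.1799 → 18.0 centimorgans.

18.0 centimorgans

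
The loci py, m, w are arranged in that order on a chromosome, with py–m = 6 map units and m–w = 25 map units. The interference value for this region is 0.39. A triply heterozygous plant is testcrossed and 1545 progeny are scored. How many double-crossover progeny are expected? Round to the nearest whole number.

Map distances give recombination frequencies of 0.060 and 0.250 for the two intervals.
With interference 0.39 (so coincidence = 0.61), expected double-crossover frequency = 0.060 × 0.250 × 0.61 = 0.00915.
Expected number = 0.00915 × 1545 = 14.14 ≈ 14.

14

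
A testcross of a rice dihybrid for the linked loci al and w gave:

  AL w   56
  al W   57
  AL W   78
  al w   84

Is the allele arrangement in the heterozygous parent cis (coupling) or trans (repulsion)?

The two most frequent classes are AL W (78) and al w (84); these are the parental (non-recombinant) types.
So the F1 carried AL W on one chromosome and al w on the other — the recessive alleles are on the same chromosome (cis / coupling).

cis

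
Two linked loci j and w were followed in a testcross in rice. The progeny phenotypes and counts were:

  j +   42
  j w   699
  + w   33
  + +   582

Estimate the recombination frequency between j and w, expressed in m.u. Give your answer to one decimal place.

5.5 m.u.

The two most frequent classes, + + (582) and j w (699), are the parental types, so the F1 was + + / j w.
The recombinant classes are + w and j +: 33 + 42 = 75.
Recombination frequency = 75/1356 = 0.0553 ≈ 5.5%, i.e. 5.5 m.u.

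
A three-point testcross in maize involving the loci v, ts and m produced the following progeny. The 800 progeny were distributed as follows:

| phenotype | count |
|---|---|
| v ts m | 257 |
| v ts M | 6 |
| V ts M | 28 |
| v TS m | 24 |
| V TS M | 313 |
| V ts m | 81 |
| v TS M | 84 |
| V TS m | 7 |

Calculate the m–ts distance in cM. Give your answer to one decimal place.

The two most frequent reciprocal classes, v ts m and V TS M, are the parental types, so the F1 was v ts m / V TS M.
The two rarest classes, v ts M and V TS m, are the double crossovers. Comparing them with the parentals, only the m allele has switched, so m is the middle locus and the order is ts – m – v.
Crossovers in the ts–m interval produce the single-crossover classes v TS m and V ts M (24 + 28 = 52) plus the double crossovers (13).
RF(ts–m) = (52 + 13) / 800 = 65/800 = 0.0813 → 8.1 cM.

8.1 cM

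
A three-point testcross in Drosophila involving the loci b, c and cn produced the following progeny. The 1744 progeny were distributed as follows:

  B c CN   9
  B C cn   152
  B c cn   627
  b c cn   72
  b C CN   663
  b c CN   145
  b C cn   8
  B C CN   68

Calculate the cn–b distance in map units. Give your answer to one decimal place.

The two most frequent reciprocal classes, b C CN and B c cn, are the parental types, so the F1 was b C CN / B c cn.
The two rarest classes, b C cn and B c CN, are the double crossovers. Comparing them with the parentals, only the cn allele has switched, so cn is the middle locus and the order is c – cn – b.
Crossovers in the cn–b interval produce the single-crossover classes B C CN and b c cn (68 + 72 = 140) plus the double crossovers (17).
RF(cn–b) = (140 + 17) / 1744 = 157/1744 = 0.0900 → 9.0 map units.

9.0 map units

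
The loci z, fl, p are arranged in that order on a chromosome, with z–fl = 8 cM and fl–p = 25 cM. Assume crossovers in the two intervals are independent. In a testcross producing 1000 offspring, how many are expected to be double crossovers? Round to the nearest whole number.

Map distances give recombination frequencies of 0.080 and 0.250 for the two intervals.
With no interference, expected double-crossover frequency = 0.080 × 0.250 = 0.02000.
Expected number = 0.02000 × 1000 = 20.00 ≈ 20.

20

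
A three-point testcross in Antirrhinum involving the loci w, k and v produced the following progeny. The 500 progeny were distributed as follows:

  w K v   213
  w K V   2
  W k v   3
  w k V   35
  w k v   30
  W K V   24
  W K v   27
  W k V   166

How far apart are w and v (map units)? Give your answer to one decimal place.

13.4 map units

The two most frequent reciprocal classes, w K v and W k V, are the parental types, so the F1 was w K v / W k V.
The two rarest classes, w K V and W k v, are the double crossovers. Comparing them with the parentals, only the v allele has switched, so v is the middle locus and the order is w – v – k.
Crossovers in the w–v interval produce the single-crossover classes W K v and w k V (27 + 35 = 62) plus the double crossovers (5).
RF(w–v) = (62 + 5) / 500 = 67/500 = 0.1340 → 13.4 map units.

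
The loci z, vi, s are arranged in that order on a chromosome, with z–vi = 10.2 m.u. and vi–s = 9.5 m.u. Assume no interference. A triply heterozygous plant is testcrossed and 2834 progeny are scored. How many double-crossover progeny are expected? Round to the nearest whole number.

27

Map distances give recombination frequencies of 0.102 and 0.095 for the two intervals.
With no interference, expected double-crossover frequency = 0.102 × 0.095 = 0.00969.
Expected number = 0.00969 × 2834 = 27.46 ≈ 27.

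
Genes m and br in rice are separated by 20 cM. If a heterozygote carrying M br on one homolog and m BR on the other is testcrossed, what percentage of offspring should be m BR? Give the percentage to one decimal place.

40.0%

A map distance of 20 cM corresponds to a recombination frequency of 0.200.
The F1 is M br / m BR, so m BR is a parental gamete class with expected frequency (1 − r)/2 = 0.800/2 = 0.4000.
That is 0.4000 = 40.0% of the progeny.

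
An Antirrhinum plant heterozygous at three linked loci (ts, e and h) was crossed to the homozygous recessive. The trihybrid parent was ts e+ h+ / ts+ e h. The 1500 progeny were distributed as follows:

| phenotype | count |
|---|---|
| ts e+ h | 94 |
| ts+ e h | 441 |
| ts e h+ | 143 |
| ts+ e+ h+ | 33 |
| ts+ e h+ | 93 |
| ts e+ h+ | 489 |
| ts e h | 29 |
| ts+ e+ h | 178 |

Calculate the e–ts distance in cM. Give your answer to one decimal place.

The two rarest classes, ts+ e+ h+ and ts e h, are the double crossovers. Comparing them with the parentals, only the ts allele has switched, so ts is the middle locus and the order is h – ts – e.
Crossovers in the ts–e interval produce the single-crossover classes ts e h+ and ts+ e+ h (143 + 178 = 321) plus the double crossovers (62).
RF(ts–e) = (321 + 62) / 1500 = 383/1500 = 0.2553 → 25.5 cM.

25.5 cM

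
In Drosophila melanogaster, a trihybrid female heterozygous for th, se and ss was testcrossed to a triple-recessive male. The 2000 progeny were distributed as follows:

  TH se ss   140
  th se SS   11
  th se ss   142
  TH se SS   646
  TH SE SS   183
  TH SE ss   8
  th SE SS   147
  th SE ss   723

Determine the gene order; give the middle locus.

th

The two most frequent reciprocal classes, TH se SS and th SE ss, are the parental types, so the F1 was TH se SS / th SE ss.
The two rarest classes, th se SS and TH SE ss, are the double crossovers. Comparing them with the parentals, only the th allele has switched, so th is the middle locus and the order is se – th – ss.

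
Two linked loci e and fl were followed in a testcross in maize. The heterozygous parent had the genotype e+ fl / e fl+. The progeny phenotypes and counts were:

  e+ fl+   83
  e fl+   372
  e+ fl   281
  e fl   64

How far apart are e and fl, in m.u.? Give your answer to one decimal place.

The recombinant classes are e+ fl+ and e fl: 83 + 64 = 147.
Recombination frequency = 147/800 = 0.1837 ≈ 18.4%, i.e. 18.4 m.u.

18.4 m.u.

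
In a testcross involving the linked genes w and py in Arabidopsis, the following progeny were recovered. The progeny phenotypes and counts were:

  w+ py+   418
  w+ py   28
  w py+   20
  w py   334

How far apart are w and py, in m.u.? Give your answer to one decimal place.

The two most frequent classes, w+ py+ (418) and w py (334), are the parental types, so the F1 was w+ py+ / w py.
The recombinant classes are w+ py and w py+: 28 + 20 = 48.
Recombination frequency = 48/800 = 0.0600 ≈ 6.0%, i.e. 6.0 m.u.

6.0 m.u.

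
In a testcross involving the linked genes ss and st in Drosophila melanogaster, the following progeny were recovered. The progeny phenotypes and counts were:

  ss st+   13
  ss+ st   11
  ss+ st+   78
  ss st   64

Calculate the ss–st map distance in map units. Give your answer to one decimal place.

14.5 map units

The two most frequent classes, ss+ st+ (78) and ss st (64), are the parental types, so the F1 was ss+ st+ / ss st.
The recombinant classes are ss+ st and ss st+: 11 + 13 = 24.
Recombination frequency = 24/166 = 0.1446 ≈ 14.5%, i.e. 14.5 map units.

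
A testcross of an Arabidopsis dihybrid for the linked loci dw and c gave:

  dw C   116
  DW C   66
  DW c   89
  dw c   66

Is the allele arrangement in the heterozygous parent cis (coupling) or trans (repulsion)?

The two most frequent classes are DW c (89) and dw C (116); these are the parental (non-recombinant) types.
So the F1 carried DW c on one chromosome and dw C on the other — the recessive alleles are on opposite chromosomes (trans / repulsion).

trans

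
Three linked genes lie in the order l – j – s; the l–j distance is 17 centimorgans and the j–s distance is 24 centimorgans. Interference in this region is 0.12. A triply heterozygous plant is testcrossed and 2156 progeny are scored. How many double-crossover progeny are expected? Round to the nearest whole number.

77

Map distances give recombination frequencies of 0.170 and 0.240 for the two intervals.
With interference 0.12 (so coincidence = 0.88), expected double-crossover frequency = 0.170 × 0.240 × 0.88 = 0.03590.
Expected number = 0.03590 × 2156 = 77.41 ≈ 77.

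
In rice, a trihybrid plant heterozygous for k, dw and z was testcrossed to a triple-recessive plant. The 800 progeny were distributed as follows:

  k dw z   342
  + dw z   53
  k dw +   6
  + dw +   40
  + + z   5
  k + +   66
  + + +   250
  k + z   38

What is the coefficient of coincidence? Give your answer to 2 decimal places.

0.76

The two most frequent reciprocal classes, + + + and k dw z, are the parental types, so the F1 was + + + / k dw z.
The two rarest classes, + + z and k dw +, are the double crossovers. Comparing them with the parentals, only the z allele has switched, so z is the middle locus and the order is k – z – dw.
k–z: (119 + 11)/800 = 0.1625; z–dw: (78 + 11)/800 = 0.1113.
Expected DCO frequency = 0.1625 × 0.1113 ≈ 0.01809; observed = 11/800 ≈ 0.01375.
Coefficient of coincidence = 0.01375/0.01809 ≈ 0.76.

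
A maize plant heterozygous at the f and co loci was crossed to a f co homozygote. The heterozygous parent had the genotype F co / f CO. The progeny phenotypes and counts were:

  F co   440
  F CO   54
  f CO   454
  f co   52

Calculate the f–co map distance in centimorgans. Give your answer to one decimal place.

10.6 centimorgans

The recombinant classes are F CO and f co: 54 + 52 = 106.
Recombination frequency = 106/1000 = 0.1060 ≈ 10.6%, i.e. 10.6 centimorgans.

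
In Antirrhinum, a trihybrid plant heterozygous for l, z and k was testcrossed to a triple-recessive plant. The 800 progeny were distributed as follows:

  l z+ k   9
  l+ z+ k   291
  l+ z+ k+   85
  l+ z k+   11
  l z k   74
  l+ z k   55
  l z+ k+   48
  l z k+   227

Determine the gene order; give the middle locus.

l

The two most frequent reciprocal classes, l z k+ and l+ z+ k, are the parental types, so the F1 was l z k+ / l+ z+ k.
The two rarest classes, l+ z k+ and l z+ k, are the double crossovers. Comparing them with the parentals, only the l allele has switched, so l is the middle locus and the order is k – l – z.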